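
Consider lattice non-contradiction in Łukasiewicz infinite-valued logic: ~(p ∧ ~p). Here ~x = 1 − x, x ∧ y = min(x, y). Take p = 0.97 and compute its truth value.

~p = 1 − 0.97 = 0.03
p ∧ ~p = min(0.97, 0.03) = 0.03
~(p ∧ ~p) = 1 − 0.03 = 0.97
(The value 0.97 < 1 shows this instance is not satisfied; not a Ł∞-tautology — its value is 1 − min(a, 1−a).)

0.97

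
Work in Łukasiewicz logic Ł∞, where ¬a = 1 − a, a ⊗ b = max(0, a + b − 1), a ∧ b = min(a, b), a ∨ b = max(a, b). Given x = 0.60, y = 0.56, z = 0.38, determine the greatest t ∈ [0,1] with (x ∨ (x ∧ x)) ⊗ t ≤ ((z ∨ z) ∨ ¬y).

x ∧ x = min(0.60, 0.60) = 0.60
x ∨ (x ∧ x) = max(0.60, 0.60) = 0.60
So the left factor is x ∨ (x ∧ x) = 0.60.
z ∨ z = max(0.38, 0.38) = 0.38
¬y = 1 − 0.56 = 0.44
(z ∨ z) ∨ ¬y = max(0.38, 0.44) = 0.44
So the right-hand bound is (z ∨ z) ∨ ¬y = 0.44.
The residuum of the Łukasiewicz t-norm gives the supremum: min(1, 1 − 0.60 + 0.44).
1 − 0.60 + 0.44 = 0.84, so t = min(1, 0.84) = 0.84.
Check: 0.60 ⊗ 0.84 = max(0, 0.44) = 0.44 ≤ 0.44.

0.84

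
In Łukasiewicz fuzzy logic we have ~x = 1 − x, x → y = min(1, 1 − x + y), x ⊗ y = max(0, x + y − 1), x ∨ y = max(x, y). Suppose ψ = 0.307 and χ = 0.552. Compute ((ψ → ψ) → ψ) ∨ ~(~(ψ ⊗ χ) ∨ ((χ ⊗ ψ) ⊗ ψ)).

ψ → ψ = min(1, 1 − 0.307 + 0.307) = min(1, 1.000) = 1.000
(ψ → ψ) → ψ = min(1, 1 − 1.000 + 0.307) = min(1, 0.307) = 0.307
ψ ⊗ χ = max(0, 0.307 + 0.552 − 1) = max(0, -0.141) = 0.000
~(ψ ⊗ χ) = 1 − 0.000 = 1.000
χ ⊗ ψ = max(0, 0.552 + 0.307 − 1) = max(0, -0.141) = 0.000
(χ ⊗ ψ) ⊗ ψ = max(0, 0.000 + 0.307 − 1) = max(0, -0.693) = 0.000
~(ψ ⊗ χ) ∨ ((χ ⊗ ψ) ⊗ ψ) = max(1.000, 0.000) = 1.000
~(~(ψ ⊗ χ) ∨ ((χ ⊗ ψ) ⊗ ψ)) = 1 − 1.000 = 0.000
((ψ → ψ) → ψ) ∨ ~(~(ψ ⊗ χ) ∨ ((χ ⊗ ψ) ⊗ ψ)) = max(0.307, 0.000) = 0.307

0.307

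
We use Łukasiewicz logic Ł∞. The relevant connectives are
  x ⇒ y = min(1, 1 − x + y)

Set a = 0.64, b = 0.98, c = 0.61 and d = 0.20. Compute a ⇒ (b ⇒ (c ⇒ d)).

0.97

c ⇒ d = min(1, 1 − 0.61 + 0.20) = min(1, 0.59) = 0.59
b ⇒ (c ⇒ d) = min(1, 1 − 0.98 + 0.59) = min(1, 0.61) = 0.61
a ⇒ (b ⇒ (c ⇒ d)) = min(1, 1 − 0.64 + 0.61) = min(1, 0.97) = 0.97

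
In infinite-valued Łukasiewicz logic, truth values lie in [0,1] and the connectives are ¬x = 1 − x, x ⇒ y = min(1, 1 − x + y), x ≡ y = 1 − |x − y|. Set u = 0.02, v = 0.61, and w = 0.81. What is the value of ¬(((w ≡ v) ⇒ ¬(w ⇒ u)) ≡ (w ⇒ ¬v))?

w ≡ v = 1 − |0.81 − 0.61| = 1 − 0.20 = 0.80
w ⇒ u = min(1, 1 − 0.81 + 0.02) = min(1, 0.21) = 0.21
¬(w ⇒ u) = 1 − 0.21 = 0.79
(w ≡ v) ⇒ ¬(w ⇒ u) = min(1, 1 − 0.80 + 0.79) = min(1, 0.99) = 0.99
¬v = 1 − 0.61 = 0.39
w ⇒ ¬v = min(1, 1 − 0.81 + 0.39) = min(1, 0.58) = 0.58
((w ≡ v) ⇒ ¬(w ⇒ u)) ≡ (w ⇒ ¬v) = 1 − |0.99 − 0.58| = 1 − 0.41 = 0.59
¬(((w ≡ v) ⇒ ¬(w ⇒ u)) ≡ (w ⇒ ¬v)) = 1 − 0.59 = 0.41

0.41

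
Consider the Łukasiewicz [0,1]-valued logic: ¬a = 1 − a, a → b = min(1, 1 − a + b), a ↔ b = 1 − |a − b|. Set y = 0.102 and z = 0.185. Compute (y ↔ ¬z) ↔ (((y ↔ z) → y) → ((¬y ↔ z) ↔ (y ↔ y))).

0.287

¬z = 1 − 0.185 = 0.815
y ↔ ¬z = 1 − |0.102 − 0.815| = 1 − 0.713 = 0.287
y ↔ z = 1 − |0.102 − 0.185| = 1 − 0.083 = 0.917
(y ↔ z) → y = min(1, 1 − 0.917 + 0.102) = min(1, 0.185) = 0.185
¬y = 1 − 0.102 = 0.898
¬y ↔ z = 1 − |0.898 − 0.185| = 1 − 0.713 = 0.287
y ↔ y = 1 − |0.102 − 0.102| = 1 − 0.000 = 1.000
(¬y ↔ z) ↔ (y ↔ y) = 1 − |0.287 − 1.000| = 1 − 0.713 = 0.287
((y ↔ z) → y) → ((¬y ↔ z) ↔ (y ↔ y)) = min(1, 1 − 0.185 + 0.287) = min(1, 1.102) = 1.000
(y ↔ ¬z) ↔ (((y ↔ z) → y) → ((¬y ↔ z) ↔ (y ↔ y))) = 1 − |0.287 − 1.000| = 1 − 0.713 = 0.287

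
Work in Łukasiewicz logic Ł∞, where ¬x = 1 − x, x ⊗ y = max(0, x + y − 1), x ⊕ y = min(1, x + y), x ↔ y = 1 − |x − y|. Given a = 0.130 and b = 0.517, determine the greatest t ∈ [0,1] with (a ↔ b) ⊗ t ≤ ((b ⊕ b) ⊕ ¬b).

a ↔ b = 1 − |0.130 − 0.517| = 1 − 0.387 = 0.613
So the left factor is a ↔ b = 0.613.
b ⊕ b = min(1, 0.517 + 0.517) = min(1, 1.034) = 1.000
¬b = 1 − 0.517 = 0.483
(b ⊕ b) ⊕ ¬b = min(1, 1.000 + 0.483) = min(1, 1.483) = 1.000
So the right-hand bound is (b ⊕ b) ⊕ ¬b = 1.000.
The residuum of the Łukasiewicz t-norm gives the supremum: min(1, 1 − 0.613 + 1.000).
1 − 0.613 + 1.000 = 1.387, so t = min(1, 1.387) = 1.000.
Check: 0.613 ⊗ 1.000 = max(0, 0.613) = 0.613 ≤ 1.000.

1.000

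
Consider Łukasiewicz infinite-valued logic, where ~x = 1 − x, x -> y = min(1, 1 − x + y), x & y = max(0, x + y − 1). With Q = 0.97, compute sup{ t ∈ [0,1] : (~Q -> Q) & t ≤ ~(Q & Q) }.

~Q = 1 − 0.97 = 0.03
~Q -> Q = min(1, 1 − 0.03 + 0.97) = min(1, 1.94) = 1.00
So the left factor is ~Q -> Q = 1.00.
Q & Q = max(0, 0.97 + 0.97 − 1) = max(0, 0.94) = 0.94
~(Q & Q) = 1 − 0.94 = 0.06
So the right-hand bound is ~(Q & Q) = 0.06.
The residuum of the Łukasiewicz t-norm gives the supremum: min(1, 1 − 1.00 + 0.06).
1 − 1.00 + 0.06 = 0.06, so t = min(1, 0.06) = 0.06.
Check: 1.00 & 0.06 = max(0, 0.06) = 0.06 ≤ 0.06.

0.06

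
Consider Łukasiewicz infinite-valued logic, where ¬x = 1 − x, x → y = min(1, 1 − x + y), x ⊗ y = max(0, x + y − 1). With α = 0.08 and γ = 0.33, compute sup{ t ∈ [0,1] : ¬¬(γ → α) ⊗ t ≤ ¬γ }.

0.92

γ → α = min(1, 1 − 0.33 + 0.08) = min(1, 0.75) = 0.75
¬(γ → α) = 1 − 0.75 = 0.25
¬¬(γ → α) = 1 − 0.25 = 0.75
So the left factor is ¬¬(γ → α) = 0.75.
¬γ = 1 − 0.33 = 0.67
So the right-hand bound is ¬γ = 0.67.
The residuum of the Łukasiewicz t-norm gives the supremum: min(1, 1 − 0.75 + 0.67).
1 − 0.75 + 0.67 = 0.92, so t = min(1, 0.92) = 0.92.
Check: 0.75 ⊗ 0.92 = max(0, 0.67) = 0.67 ≤ 0.67.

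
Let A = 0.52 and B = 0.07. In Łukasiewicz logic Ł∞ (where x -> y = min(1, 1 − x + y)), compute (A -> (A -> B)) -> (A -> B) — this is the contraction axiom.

A -> B = min(1, 1 − 0.52 + 0.07) = min(1, 0.55) = 0.55
A -> (A -> B) = min(1, 1 − 0.52 + 0.55) = min(1, 1.03) = 1.00
(A -> (A -> B)) -> (A -> B) = min(1, 1 − 1.00 + 0.55) = min(1, 0.55) = 0.55
(The value 0.55 < 1 shows this instance is not satisfied; fails in Ł∞ (the t-norm is not idempotent).)

0.55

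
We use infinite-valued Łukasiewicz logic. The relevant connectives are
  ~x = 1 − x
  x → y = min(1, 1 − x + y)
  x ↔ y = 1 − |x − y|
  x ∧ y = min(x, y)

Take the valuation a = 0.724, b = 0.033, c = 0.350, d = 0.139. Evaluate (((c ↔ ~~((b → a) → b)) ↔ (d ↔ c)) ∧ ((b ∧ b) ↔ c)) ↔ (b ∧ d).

0.350

b → a = min(1, 1 − 0.033 + 0.724) = min(1, 1.691) = 1.000
(b → a) → b = min(1, 1 − 1.000 + 0.033) = min(1, 0.033) = 0.033
~((b → a) → b) = 1 − 0.033 = 0.967
~~((b → a) → b) = 1 − 0.967 = 0.033
c ↔ ~~((b → a) → b) = 1 − |0.350 − 0.033| = 1 − 0.317 = 0.683
d ↔ c = 1 − |0.139 − 0.350| = 1 − 0.211 = 0.789
(c ↔ ~~((b → a) → b)) ↔ (d ↔ c) = 1 − |0.683 − 0.789| = 1 − 0.106 = 0.894
b ∧ b = min(0.033, 0.033) = 0.033
(b ∧ b) ↔ c = 1 − |0.033 − 0.350| = 1 − 0.317 = 0.683
((c ↔ ~~((b → a) → b)) ↔ (d ↔ c)) ∧ ((b ∧ b) ↔ c) = min(0.894, 0.683) = 0.683
b ∧ d = min(0.033, 0.139) = 0.033
(((c ↔ ~~((b → a) → b)) ↔ (d ↔ c)) ∧ ((b ∧ b) ↔ c)) ↔ (b ∧ d) = 1 − |0.683 − 0.033| = 1 − 0.650 = 0.350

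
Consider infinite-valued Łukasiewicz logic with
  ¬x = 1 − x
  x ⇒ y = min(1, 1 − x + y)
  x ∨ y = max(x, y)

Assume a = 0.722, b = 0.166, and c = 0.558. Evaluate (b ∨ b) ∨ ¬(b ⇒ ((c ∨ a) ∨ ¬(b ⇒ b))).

b ∨ b = max(0.166, 0.166) = 0.166
c ∨ a = max(0.558, 0.722) = 0.722
b ⇒ b = min(1, 1 − 0.166 + 0.166) = min(1, 1.000) = 1.000
¬(b ⇒ b) = 1 − 1.000 = 0.000
(c ∨ a) ∨ ¬(b ⇒ b) = max(0.722, 0.000) = 0.722
b ⇒ ((c ∨ a) ∨ ¬(b ⇒ b)) = min(1, 1 − 0.166 + 0.722) = min(1, 1.556) = 1.000
¬(b ⇒ ((c ∨ a) ∨ ¬(b ⇒ b))) = 1 − 1.000 = 0.000
(b ∨ b) ∨ ¬(b ⇒ ((c ∨ a) ∨ ¬(b ⇒ b))) = max(0.166, 0.000) = 0.166

0.166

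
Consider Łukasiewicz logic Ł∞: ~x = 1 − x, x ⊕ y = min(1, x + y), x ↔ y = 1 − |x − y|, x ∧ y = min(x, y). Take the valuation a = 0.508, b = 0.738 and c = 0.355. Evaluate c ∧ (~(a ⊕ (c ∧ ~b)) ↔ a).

~b = 1 − 0.738 = 0.262
c ∧ ~b = min(0.355, 0.262) = 0.262
a ⊕ (c ∧ ~b) = min(1, 0.508 + 0.262) = min(1, 0.770) = 0.770
~(a ⊕ (c ∧ ~b)) = 1 − 0.770 = 0.230
~(a ⊕ (c ∧ ~b)) ↔ a = 1 − |0.230 − 0.508| = 1 − 0.278 = 0.722
c ∧ (~(a ⊕ (c ∧ ~b)) ↔ a) = min(0.355, 0.722) = 0.355

0.355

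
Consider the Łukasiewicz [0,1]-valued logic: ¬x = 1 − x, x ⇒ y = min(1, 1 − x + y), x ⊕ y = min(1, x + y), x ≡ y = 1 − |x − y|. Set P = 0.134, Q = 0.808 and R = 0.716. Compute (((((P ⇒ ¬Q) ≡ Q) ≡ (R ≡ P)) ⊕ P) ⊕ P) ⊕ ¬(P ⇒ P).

0.878

¬Q = 1 − 0.808 = 0.192
P ⇒ ¬Q = min(1, 1 − 0.134 + 0.192) = min(1, 1.058) = 1.000
(P ⇒ ¬Q) ≡ Q = 1 − |1.000 − 0.808| = 1 − 0.192 = 0.808
R ≡ P = 1 − |0.716 − 0.134| = 1 − 0.582 = 0.418
((P ⇒ ¬Q) ≡ Q) ≡ (R ≡ P) = 1 − |0.808 − 0.418| = 1 − 0.390 = 0.610
(((P ⇒ ¬Q) ≡ Q) ≡ (R ≡ P)) ⊕ P = min(1, 0.610 + 0.134) = min(1, 0.744) = 0.744
((((P ⇒ ¬Q) ≡ Q) ≡ (R ≡ P)) ⊕ P) ⊕ P = min(1, 0.744 + 0.134) = min(1, 0.878) = 0.878
P ⇒ P = min(1, 1 − 0.134 + 0.134) = min(1, 1.000) = 1.000
¬(P ⇒ P) = 1 − 1.000 = 0.000
(((((P ⇒ ¬Q) ≡ Q) ≡ (R ≡ P)) ⊕ P) ⊕ P) ⊕ ¬(P ⇒ P) = min(1, 0.878 + 0.000) = min(1, 0.878) = 0.878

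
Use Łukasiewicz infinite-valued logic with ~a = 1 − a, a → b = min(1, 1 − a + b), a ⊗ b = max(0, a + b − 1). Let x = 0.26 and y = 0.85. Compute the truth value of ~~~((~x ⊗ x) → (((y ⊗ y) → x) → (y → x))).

0.00

~x = 1 − 0.26 = 0.74
~x ⊗ x = max(0, 0.74 + 0.26 − 1) = max(0, 0.00) = 0.00
y ⊗ y = max(0, 0.85 + 0.85 − 1) = max(0, 0.70) = 0.70
(y ⊗ y) → x = min(1, 1 − 0.70 + 0.26) = min(1, 0.56) = 0.56
y → x = min(1, 1 − 0.85 + 0.26) = min(1, 0.41) = 0.41
((y ⊗ y) → x) → (y → x) = min(1, 1 − 0.56 + 0.41) = min(1, 0.85) = 0.85
(~x ⊗ x) → (((y ⊗ y) → x) → (y → x)) = min(1, 1 − 0.00 + 0.85) = min(1, 1.85) = 1.00
~((~x ⊗ x) → (((y ⊗ y) → x) → (y → x))) = 1 − 1.00 = 0.00
~~((~x ⊗ x) → (((y ⊗ y) → x) → (y → x))) = 1 − 0.00 = 1.00
~~~((~x ⊗ x) → (((y ⊗ y) → x) → (y → x))) = 1 − 1.00 = 0.00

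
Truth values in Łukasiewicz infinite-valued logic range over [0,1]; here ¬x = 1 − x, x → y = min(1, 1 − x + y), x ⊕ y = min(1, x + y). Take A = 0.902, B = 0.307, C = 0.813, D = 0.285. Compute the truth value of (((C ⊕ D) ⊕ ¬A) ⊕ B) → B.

0.307

C ⊕ D = min(1, 0.813 + 0.285) = min(1, 1.098) = 1.000
¬A = 1 − 0.902 = 0.098
(C ⊕ D) ⊕ ¬A = min(1, 1.000 + 0.098) = min(1, 1.098) = 1.000
((C ⊕ D) ⊕ ¬A) ⊕ B = min(1, 1.000 + 0.307) = min(1, 1.307) = 1.000
(((C ⊕ D) ⊕ ¬A) ⊕ B) → B = min(1, 1 − 1.000 + 0.307) = min(1, 0.307) = 0.307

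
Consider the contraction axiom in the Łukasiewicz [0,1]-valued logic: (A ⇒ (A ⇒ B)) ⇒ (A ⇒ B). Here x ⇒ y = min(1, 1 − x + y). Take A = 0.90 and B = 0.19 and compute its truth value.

A ⇒ B = min(1, 1 − 0.90 + 0.19) = min(1, 0.29) = 0.29
A ⇒ (A ⇒ B) = min(1, 1 − 0.90 + 0.29) = min(1, 0.39) = 0.39
(A ⇒ (A ⇒ B)) ⇒ (A ⇒ B) = min(1, 1 − 0.39 + 0.29) = min(1, 0.90) = 0.90
(The value 0.90 < 1 shows this instance is not satisfied; fails in Ł∞ (the t-norm is not idempotent).)

0.90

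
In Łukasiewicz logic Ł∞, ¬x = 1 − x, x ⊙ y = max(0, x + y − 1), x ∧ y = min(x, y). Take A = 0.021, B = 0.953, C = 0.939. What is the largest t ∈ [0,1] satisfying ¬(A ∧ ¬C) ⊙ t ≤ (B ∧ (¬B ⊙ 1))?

0.068

¬C = 1 − 0.939 = 0.061
A ∧ ¬C = min(0.021, 0.061) = 0.021
¬(A ∧ ¬C) = 1 − 0.021 = 0.979
So the left factor is ¬(A ∧ ¬C) = 0.979.
¬B = 1 − 0.953 = 0.047
¬B ⊙ 1 = max(0, 0.047 + 1.000 − 1) = max(0, 0.047) = 0.047
B ∧ (¬B ⊙ 1) = min(0.953, 0.047) = 0.047
So the right-hand bound is B ∧ (¬B ⊙ 1) = 0.047.
The residuum of the Łukasiewicz t-norm gives the supremum: min(1, 1 − 0.979 + 0.047).
1 − 0.979 + 0.047 = 0.068, so t = min(1, 0.068) = 0.068.
Check: 0.979 ⊙ 0.068 = max(0, 0.047) = 0.047 ≤ 0.047.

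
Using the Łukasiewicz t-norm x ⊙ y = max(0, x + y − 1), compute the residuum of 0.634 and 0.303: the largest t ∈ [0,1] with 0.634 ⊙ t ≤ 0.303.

The residuum of the Łukasiewicz t-norm gives the supremum: min(1, 1 − 0.634 + 0.303).
1 − 0.634 + 0.303 = 0.669, so t = min(1, 0.669) = 0.669.
Check: 0.634 ⊙ 0.669 = max(0, 0.303) = 0.303 ≤ 0.303.

0.669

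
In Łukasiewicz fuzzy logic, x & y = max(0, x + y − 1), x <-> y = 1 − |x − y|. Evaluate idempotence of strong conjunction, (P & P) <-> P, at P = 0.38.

0.62

P & P = max(0, 0.38 + 0.38 − 1) = max(0, -0.24) = 0.00
(P & P) <-> P = 1 − |0.00 − 0.38| = 1 − 0.38 = 0.62
(The value 0.62 < 1 shows this instance is not satisfied; fails in Ł∞ since a ⊗ a = max(0, 2a−1) ≠ a in general.)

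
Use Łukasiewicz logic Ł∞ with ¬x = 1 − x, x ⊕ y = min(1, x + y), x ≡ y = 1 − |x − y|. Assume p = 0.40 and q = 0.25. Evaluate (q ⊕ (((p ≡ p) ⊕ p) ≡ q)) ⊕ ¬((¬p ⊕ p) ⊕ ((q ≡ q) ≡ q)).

0.50

p ≡ p = 1 − |0.40 − 0.40| = 1 − 0.00 = 1.00
(p ≡ p) ⊕ p = min(1, 1.00 + 0.40) = min(1, 1.40) = 1.00
((p ≡ p) ⊕ p) ≡ q = 1 − |1.00 − 0.25| = 1 − 0.75 = 0.25
q ⊕ (((p ≡ p) ⊕ p) ≡ q) = min(1, 0.25 + 0.25) = min(1, 0.50) = 0.50
¬p = 1 − 0.40 = 0.60
¬p ⊕ p = min(1, 0.60 + 0.40) = min(1, 1.00) = 1.00
q ≡ q = 1 − |0.25 − 0.25| = 1 − 0.00 = 1.00
(q ≡ q) ≡ q = 1 − |1.00 − 0.25| = 1 − 0.75 = 0.25
(¬p ⊕ p) ⊕ ((q ≡ q) ≡ q) = min(1, 1.00 + 0.25) = min(1, 1.25) = 1.00
¬((¬p ⊕ p) ⊕ ((q ≡ q) ≡ q)) = 1 − 1.00 = 0.00
(q ⊕ (((p ≡ p) ⊕ p) ≡ q)) ⊕ ¬((¬p ⊕ p) ⊕ ((q ≡ q) ≡ q)) = min(1, 0.50 + 0.00) = min(1, 0.50) = 0.50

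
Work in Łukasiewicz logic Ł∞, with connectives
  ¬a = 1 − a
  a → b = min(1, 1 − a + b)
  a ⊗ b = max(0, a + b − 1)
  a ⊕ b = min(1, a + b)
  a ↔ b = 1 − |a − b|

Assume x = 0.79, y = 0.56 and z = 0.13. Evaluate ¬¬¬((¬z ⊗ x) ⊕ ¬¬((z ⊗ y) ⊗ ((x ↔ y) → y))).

¬z = 1 − 0.13 = 0.87
¬z ⊗ x = max(0, 0.87 + 0.79 − 1) = max(0, 0.66) = 0.66
z ⊗ y = max(0, 0.13 + 0.56 − 1) = max(0, -0.31) = 0.00
x ↔ y = 1 − |0.79 − 0.56| = 1 − 0.23 = 0.77
(x ↔ y) → y = min(1, 1 − 0.77 + 0.56) = min(1, 0.79) = 0.79
(z ⊗ y) ⊗ ((x ↔ y) → y) = max(0, 0.00 + 0.79 − 1) = max(0, -0.21) = 0.00
¬((z ⊗ y) ⊗ ((x ↔ y) → y)) = 1 − 0.00 = 1.00
¬¬((z ⊗ y) ⊗ ((x ↔ y) → y)) = 1 − 1.00 = 0.00
(¬z ⊗ x) ⊕ ¬¬((z ⊗ y) ⊗ ((x ↔ y) → y)) = min(1, 0.66 + 0.00) = min(1, 0.66) = 0.66
¬((¬z ⊗ x) ⊕ ¬¬((z ⊗ y) ⊗ ((x ↔ y) → y))) = 1 − 0.66 = 0.34
¬¬((¬z ⊗ x) ⊕ ¬¬((z ⊗ y) ⊗ ((x ↔ y) → y))) = 1 − 0.34 = 0.66
¬¬¬((¬z ⊗ x) ⊕ ¬¬((z ⊗ y) ⊗ ((x ↔ y) → y))) = 1 − 0.66 = 0.34

0.34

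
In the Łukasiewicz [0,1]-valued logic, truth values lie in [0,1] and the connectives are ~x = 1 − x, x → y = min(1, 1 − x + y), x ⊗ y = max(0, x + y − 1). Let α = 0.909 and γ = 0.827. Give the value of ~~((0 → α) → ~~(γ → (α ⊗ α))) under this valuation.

0 → α = min(1, 1 − 0.000 + 0.909) = min(1, 1.909) = 1.000
α ⊗ α = max(0, 0.909 + 0.909 − 1) = max(0, 0.818) = 0.818
γ → (α ⊗ α) = min(1, 1 − 0.827 + 0.818) = min(1, 0.991) = 0.991
~(γ → (α ⊗ α)) = 1 − 0.991 = 0.009
~~(γ → (α ⊗ α)) = 1 − 0.009 = 0.991
(0 → α) → ~~(γ → (α ⊗ α)) = min(1, 1 − 1.000 + 0.991) = min(1, 0.991) = 0.991
~((0 → α) → ~~(γ → (α ⊗ α))) = 1 − 0.991 = 0.009
~~((0 → α) → ~~(γ → (α ⊗ α))) = 1 − 0.009 = 0.991

0.991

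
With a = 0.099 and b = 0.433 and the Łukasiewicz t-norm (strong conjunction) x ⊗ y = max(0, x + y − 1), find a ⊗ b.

a ⊗ b = max(0, 0.099 + 0.433 − 1) = max(0, -0.468) = 0.000
For comparison, the Gödel (minimum) t-norm min(x, y) would give 0.099.

0.000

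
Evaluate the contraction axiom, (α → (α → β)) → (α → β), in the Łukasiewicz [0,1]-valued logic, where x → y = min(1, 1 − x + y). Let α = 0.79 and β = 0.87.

α → β = min(1, 1 − 0.79 + 0.87) = min(1, 1.08) = 1.00
α → (α → β) = min(1, 1 − 0.79 + 1.00) = min(1, 1.21) = 1.00
(α → (α → β)) → (α → β) = min(1, 1 − 1.00 + 1.00) = min(1, 1.00) = 1.00

1.00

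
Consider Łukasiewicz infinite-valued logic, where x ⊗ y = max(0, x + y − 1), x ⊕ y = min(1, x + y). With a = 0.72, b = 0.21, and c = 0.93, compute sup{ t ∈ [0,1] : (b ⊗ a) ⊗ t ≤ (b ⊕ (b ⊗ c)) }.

b ⊗ a = max(0, 0.21 + 0.72 − 1) = max(0, -0.07) = 0.00
So the left factor is b ⊗ a = 0.00.
b ⊗ c = max(0, 0.21 + 0.93 − 1) = max(0, 0.14) = 0.14
b ⊕ (b ⊗ c) = min(1, 0.21 + 0.14) = min(1, 0.35) = 0.35
So the right-hand bound is b ⊕ (b ⊗ c) = 0.35.
The residuum of the Łukasiewicz t-norm gives the supremum: min(1, 1 − 0.00 + 0.35).
1 − 0.00 + 0.35 = 1.35, so t = min(1, 1.35) = 1.00.
Check: 0.00 ⊗ 1.00 = max(0, 0.00) = 0.00 ≤ 0.35.

1.00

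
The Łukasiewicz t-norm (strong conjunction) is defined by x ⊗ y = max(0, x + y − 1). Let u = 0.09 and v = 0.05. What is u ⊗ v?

0.00

u ⊗ v = max(0, 0.09 + 0.05 − 1) = max(0, -0.86) = 0.00
For comparison, the Gödel (minimum) t-norm min(x, y) would give 0.05.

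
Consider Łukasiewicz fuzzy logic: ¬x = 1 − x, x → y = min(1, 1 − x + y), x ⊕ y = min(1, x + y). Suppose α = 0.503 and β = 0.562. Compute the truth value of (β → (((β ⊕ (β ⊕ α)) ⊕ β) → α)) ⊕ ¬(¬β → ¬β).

0.941

β ⊕ α = min(1, 0.562 + 0.503) = min(1, 1.065) = 1.000
β ⊕ (β ⊕ α) = min(1, 0.562 + 1.000) = min(1, 1.562) = 1.000
(β ⊕ (β ⊕ α)) ⊕ β = min(1, 1.000 + 0.562) = min(1, 1.562) = 1.000
((β ⊕ (β ⊕ α)) ⊕ β) → α = min(1, 1 − 1.000 + 0.503) = min(1, 0.503) = 0.503
β → (((β ⊕ (β ⊕ α)) ⊕ β) → α) = min(1, 1 − 0.562 + 0.503) = min(1, 0.941) = 0.941
¬β = 1 − 0.562 = 0.438
¬β → ¬β = min(1, 1 − 0.438 + 0.438) = min(1, 1.000) = 1.000
¬(¬β → ¬β) = 1 − 1.000 = 0.000
(β → (((β ⊕ (β ⊕ α)) ⊕ β) → α)) ⊕ ¬(¬β → ¬β) = min(1, 0.941 + 0.000) = min(1, 0.941) = 0.941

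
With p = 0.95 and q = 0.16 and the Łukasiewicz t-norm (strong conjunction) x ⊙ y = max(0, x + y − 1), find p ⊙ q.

0.11

p ⊙ q = max(0, 0.95 + 0.16 − 1) = max(0, 0.11) = 0.11
For comparison, the Gödel (minimum) t-norm min(x, y) would give 0.16.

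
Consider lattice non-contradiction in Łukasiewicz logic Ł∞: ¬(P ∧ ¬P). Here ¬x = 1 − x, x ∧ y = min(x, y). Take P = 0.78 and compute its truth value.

¬P = 1 − 0.78 = 0.22
P ∧ ¬P = min(0.78, 0.22) = 0.22
¬(P ∧ ¬P) = 1 − 0.22 = 0.78
(The value 0.78 < 1 shows this instance is not satisfied; not a Ł∞-tautology — its value is 1 − min(a, 1−a).)

0.78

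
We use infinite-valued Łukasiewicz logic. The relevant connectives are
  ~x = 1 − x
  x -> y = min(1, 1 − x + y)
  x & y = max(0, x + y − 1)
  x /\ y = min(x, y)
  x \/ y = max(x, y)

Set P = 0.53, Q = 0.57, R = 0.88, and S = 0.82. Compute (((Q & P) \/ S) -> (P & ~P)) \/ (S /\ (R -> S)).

Q & P = max(0, 0.57 + 0.53 − 1) = max(0, 0.10) = 0.10
(Q & P) \/ S = max(0.10, 0.82) = 0.82
~P = 1 − 0.53 = 0.47
P & ~P = max(0, 0.53 + 0.47 − 1) = max(0, 0.00) = 0.00
((Q & P) \/ S) -> (P & ~P) = min(1, 1 − 0.82 + 0.00) = min(1, 0.18) = 0.18
R -> S = min(1, 1 − 0.88 + 0.82) = min(1, 0.94) = 0.94
S /\ (R -> S) = min(0.82, 0.94) = 0.82
(((Q & P) \/ S) -> (P & ~P)) \/ (S /\ (R -> S)) = max(0.18, 0.82) = 0.82

0.82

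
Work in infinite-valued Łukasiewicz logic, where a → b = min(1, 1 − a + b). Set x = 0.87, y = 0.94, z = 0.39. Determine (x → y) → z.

x → y = min(1, 1 − 0.87 + 0.94) = min(1, 1.07) = 1.00
(x → y) → z = min(1, 1 − 1.00 + 0.39) = min(1, 0.39) = 0.39

0.39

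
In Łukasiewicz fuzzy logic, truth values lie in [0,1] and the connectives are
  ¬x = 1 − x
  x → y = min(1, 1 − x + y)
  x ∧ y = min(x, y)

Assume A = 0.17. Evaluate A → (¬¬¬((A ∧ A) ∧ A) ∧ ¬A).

1.00

A ∧ A = min(0.17, 0.17) = 0.17
(A ∧ A) ∧ A = min(0.17, 0.17) = 0.17
¬((A ∧ A) ∧ A) = 1 − 0.17 = 0.83
¬¬((A ∧ A) ∧ A) = 1 − 0.83 = 0.17
¬¬¬((A ∧ A) ∧ A) = 1 − 0.17 = 0.83
¬A = 1 − 0.17 = 0.83
¬¬¬((A ∧ A) ∧ A) ∧ ¬A = min(0.83, 0.83) = 0.83
A → (¬¬¬((A ∧ A) ∧ A) ∧ ¬A) = min(1, 1 − 0.17 + 0.83) = min(1, 1.66) = 1.00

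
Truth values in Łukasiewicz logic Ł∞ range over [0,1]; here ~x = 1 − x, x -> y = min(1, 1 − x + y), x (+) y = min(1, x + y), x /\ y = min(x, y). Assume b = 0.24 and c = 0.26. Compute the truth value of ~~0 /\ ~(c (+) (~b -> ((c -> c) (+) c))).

~0 = 1 − 0.00 = 1.00
~~0 = 1 − 1.00 = 0.00
~b = 1 − 0.24 = 0.76
c -> c = min(1, 1 − 0.26 + 0.26) = min(1, 1.00) = 1.00
(c -> c) (+) c = min(1, 1.00 + 0.26) = min(1, 1.26) = 1.00
~b -> ((c -> c) (+) c) = min(1, 1 − 0.76 + 1.00) = min(1, 1.24) = 1.00
c (+) (~b -> ((c -> c) (+) c)) = min(1, 0.26 + 1.00) = min(1, 1.26) = 1.00
~(c (+) (~b -> ((c -> c) (+) c))) = 1 − 1.00 = 0.00
~~0 /\ ~(c (+) (~b -> ((c -> c) (+) c))) = min(0.00, 0.00) = 0.00

0.00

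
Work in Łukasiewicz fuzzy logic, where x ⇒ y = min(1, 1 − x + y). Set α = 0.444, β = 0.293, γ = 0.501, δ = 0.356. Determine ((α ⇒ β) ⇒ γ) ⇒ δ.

α ⇒ β = min(1, 1 − 0.444 + 0.293) = min(1, 0.849) = 0.849
(α ⇒ β) ⇒ γ = min(1, 1 − 0.849 + 0.501) = min(1, 0.652) = 0.652
((α ⇒ β) ⇒ γ) ⇒ δ = min(1, 1 − 0.652 + 0.356) = min(1, 0.704) = 0.704

0.704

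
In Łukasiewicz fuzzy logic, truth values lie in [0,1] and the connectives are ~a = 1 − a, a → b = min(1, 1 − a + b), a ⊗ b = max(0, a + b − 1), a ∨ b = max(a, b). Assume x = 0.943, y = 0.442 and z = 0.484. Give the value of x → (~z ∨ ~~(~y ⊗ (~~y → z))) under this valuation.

0.615

~z = 1 − 0.484 = 0.516
~y = 1 − 0.442 = 0.558
~~y = 1 − 0.558 = 0.442
~~y → z = min(1, 1 − 0.442 + 0.484) = min(1, 1.042) = 1.000
~y ⊗ (~~y → z) = max(0, 0.558 + 1.000 − 1) = max(0, 0.558) = 0.558
~(~y ⊗ (~~y → z)) = 1 − 0.558 = 0.442
~~(~y ⊗ (~~y → z)) = 1 − 0.442 = 0.558
~z ∨ ~~(~y ⊗ (~~y → z)) = max(0.516, 0.558) = 0.558
x → (~z ∨ ~~(~y ⊗ (~~y → z))) = min(1, 1 − 0.943 + 0.558) = min(1, 0.615) = 0.615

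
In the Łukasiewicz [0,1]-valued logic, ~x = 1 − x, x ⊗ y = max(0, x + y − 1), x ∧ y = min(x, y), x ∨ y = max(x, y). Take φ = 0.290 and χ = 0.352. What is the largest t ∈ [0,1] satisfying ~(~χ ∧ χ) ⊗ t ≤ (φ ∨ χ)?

~χ = 1 − 0.352 = 0.648
~χ ∧ χ = min(0.648, 0.352) = 0.352
~(~χ ∧ χ) = 1 − 0.352 = 0.648
So the left factor is ~(~χ ∧ χ) = 0.648.
φ ∨ χ = max(0.290, 0.352) = 0.352
So the right-hand bound is φ ∨ χ = 0.352.
The residuum of the Łukasiewicz t-norm gives the supremum: min(1, 1 − 0.648 + 0.352).
1 − 0.648 + 0.352 = 0.704, so t = min(1, 0.704) = 0.704.
Check: 0.648 ⊗ 0.704 = max(0, 0.352) = 0.352 ≤ 0.352.

0.704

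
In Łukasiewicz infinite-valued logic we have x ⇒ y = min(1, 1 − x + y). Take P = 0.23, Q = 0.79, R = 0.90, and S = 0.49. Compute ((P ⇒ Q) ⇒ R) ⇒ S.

P ⇒ Q = min(1, 1 − 0.23 + 0.79) = min(1, 1.56) = 1.00
(P ⇒ Q) ⇒ R = min(1, 1 − 1.00 + 0.90) = min(1, 0.90) = 0.90
((P ⇒ Q) ⇒ R) ⇒ S = min(1, 1 − 0.90 + 0.49) = min(1, 0.59) = 0.59

0.59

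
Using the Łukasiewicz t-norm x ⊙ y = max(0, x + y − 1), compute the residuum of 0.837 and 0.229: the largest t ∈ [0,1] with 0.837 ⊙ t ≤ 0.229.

The residuum of the Łukasiewicz t-norm gives the supremum: min(1, 1 − 0.837 + 0.229).
1 − 0.837 + 0.229 = 0.392, so t = min(1, 0.392) = 0.392.
Check: 0.837 ⊙ 0.392 = max(0, 0.229) = 0.229 ≤ 0.229.

0.392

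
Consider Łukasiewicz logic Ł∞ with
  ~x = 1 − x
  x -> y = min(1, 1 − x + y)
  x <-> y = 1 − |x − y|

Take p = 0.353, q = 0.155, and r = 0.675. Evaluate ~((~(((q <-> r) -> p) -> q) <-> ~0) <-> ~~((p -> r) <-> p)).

0.365

q <-> r = 1 − |0.155 − 0.675| = 1 − 0.520 = 0.480
(q <-> r) -> p = min(1, 1 − 0.480 + 0.353) = min(1, 0.873) = 0.873
((q <-> r) -> p) -> q = min(1, 1 − 0.873 + 0.155) = min(1, 0.282) = 0.282
~(((q <-> r) -> p) -> q) = 1 − 0.282 = 0.718
~0 = 1 − 0.000 = 1.000
~(((q <-> r) -> p) -> q) <-> ~0 = 1 − |0.718 − 1.000| = 1 − 0.282 = 0.718
p -> r = min(1, 1 − 0.353 + 0.675) = min(1, 1.322) = 1.000
(p -> r) <-> p = 1 − |1.000 − 0.353| = 1 − 0.647 = 0.353
~((p -> r) <-> p) = 1 − 0.353 = 0.647
~~((p -> r) <-> p) = 1 − 0.647 = 0.353
(~(((q <-> r) -> p) -> q) <-> ~0) <-> ~~((p -> r) <-> p) = 1 − |0.718 − 0.353| = 1 − 0.365 = 0.635
~((~(((q <-> r) -> p) -> q) <-> ~0) <-> ~~((p -> r) <-> p)) = 1 − 0.635 = 0.365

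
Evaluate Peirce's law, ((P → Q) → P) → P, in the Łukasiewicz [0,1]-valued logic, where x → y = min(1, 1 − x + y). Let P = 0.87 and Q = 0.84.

P → Q = min(1, 1 − 0.87 + 0.84) = min(1, 0.97) = 0.97
(P → Q) → P = min(1, 1 − 0.97 + 0.87) = min(1, 0.90) = 0.90
((P → Q) → P) → P = min(1, 1 − 0.90 + 0.87) = min(1, 0.97) = 0.97
(The value 0.97 < 1 shows this instance is not satisfied; not a Ł∞-tautology in general.)

0.97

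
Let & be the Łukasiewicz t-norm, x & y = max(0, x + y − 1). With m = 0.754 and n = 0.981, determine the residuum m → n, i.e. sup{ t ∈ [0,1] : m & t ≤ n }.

The residuum of the Łukasiewicz t-norm gives the supremum: min(1, 1 − 0.754 + 0.981).
1 − 0.754 + 0.981 = 1.227, so t = min(1, 1.227) = 1.000.
Check: 0.754 & 1.000 = max(0, 0.754) = 0.754 ≤ 0.981.

1.000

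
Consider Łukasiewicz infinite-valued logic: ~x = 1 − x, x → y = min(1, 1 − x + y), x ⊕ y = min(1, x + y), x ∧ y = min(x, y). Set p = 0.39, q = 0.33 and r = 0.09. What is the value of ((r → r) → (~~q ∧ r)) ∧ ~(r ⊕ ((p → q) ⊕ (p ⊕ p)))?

0.00

r → r = min(1, 1 − 0.09 + 0.09) = min(1, 1.00) = 1.00
~q = 1 − 0.33 = 0.67
~~q = 1 − 0.67 = 0.33
~~q ∧ r = min(0.33, 0.09) = 0.09
(r → r) → (~~q ∧ r) = min(1, 1 − 1.00 + 0.09) = min(1, 0.09) = 0.09
p → q = min(1, 1 − 0.39 + 0.33) = min(1, 0.94) = 0.94
p ⊕ p = min(1, 0.39 + 0.39) = min(1, 0.78) = 0.78
(p → q) ⊕ (p ⊕ p) = min(1, 0.94 + 0.78) = min(1, 1.72) = 1.00
r ⊕ ((p → q) ⊕ (p ⊕ p)) = min(1, 0.09 + 1.00) = min(1, 1.09) = 1.00
~(r ⊕ ((p → q) ⊕ (p ⊕ p))) = 1 − 1.00 = 0.00
((r → r) → (~~q ∧ r)) ∧ ~(r ⊕ ((p → q) ⊕ (p ⊕ p))) = min(0.09, 0.00) = 0.00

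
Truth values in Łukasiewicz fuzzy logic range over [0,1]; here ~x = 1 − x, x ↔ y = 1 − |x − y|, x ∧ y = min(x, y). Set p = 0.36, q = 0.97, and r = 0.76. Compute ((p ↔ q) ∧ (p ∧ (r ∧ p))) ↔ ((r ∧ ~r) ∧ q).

p ↔ q = 1 − |0.36 − 0.97| = 1 − 0.61 = 0.39
r ∧ p = min(0.76, 0.36) = 0.36
p ∧ (r ∧ p) = min(0.36, 0.36) = 0.36
(p ↔ q) ∧ (p ∧ (r ∧ p)) = min(0.39, 0.36) = 0.36
~r = 1 − 0.76 = 0.24
r ∧ ~r = min(0.76, 0.24) = 0.24
(r ∧ ~r) ∧ q = min(0.24, 0.97) = 0.24
((p ↔ q) ∧ (p ∧ (r ∧ p))) ↔ ((r ∧ ~r) ∧ q) = 1 − |0.36 − 0.24| = 1 − 0.12 = 0.88

0.88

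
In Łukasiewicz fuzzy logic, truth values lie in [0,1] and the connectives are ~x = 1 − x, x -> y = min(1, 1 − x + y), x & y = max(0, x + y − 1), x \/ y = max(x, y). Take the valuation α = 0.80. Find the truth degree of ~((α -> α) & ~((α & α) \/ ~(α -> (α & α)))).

α -> α = min(1, 1 − 0.80 + 0.80) = min(1, 1.00) = 1.00
α & α = max(0, 0.80 + 0.80 − 1) = max(0, 0.60) = 0.60
α -> (α & α) = min(1, 1 − 0.80 + 0.60) = min(1, 0.80) = 0.80
~(α -> (α & α)) = 1 − 0.80 = 0.20
(α & α) \/ ~(α -> (α & α)) = max(0.60, 0.20) = 0.60
~((α & α) \/ ~(α -> (α & α))) = 1 − 0.60 = 0.40
(α -> α) & ~((α & α) \/ ~(α -> (α & α))) = max(0, 1.00 + 0.40 − 1) = max(0, 0.40) = 0.40
~((α -> α) & ~((α & α) \/ ~(α -> (α & α)))) = 1 − 0.40 = 0.60

0.60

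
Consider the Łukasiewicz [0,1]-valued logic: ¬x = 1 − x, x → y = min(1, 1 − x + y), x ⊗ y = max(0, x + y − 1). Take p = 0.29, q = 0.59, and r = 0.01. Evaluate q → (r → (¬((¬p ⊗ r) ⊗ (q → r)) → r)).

¬p = 1 − 0.29 = 0.71
¬p ⊗ r = max(0, 0.71 + 0.01 − 1) = max(0, -0.28) = 0.00
q → r = min(1, 1 − 0.59 + 0.01) = min(1, 0.42) = 0.42
(¬p ⊗ r) ⊗ (q → r) = max(0, 0.00 + 0.42 − 1) = max(0, -0.58) = 0.00
¬((¬p ⊗ r) ⊗ (q → r)) = 1 − 0.00 = 1.00
¬((¬p ⊗ r) ⊗ (q → r)) → r = min(1, 1 − 1.00 + 0.01) = min(1, 0.01) = 0.01
r → (¬((¬p ⊗ r) ⊗ (q → r)) → r) = min(1, 1 − 0.01 + 0.01) = min(1, 1.00) = 1.00
q → (r → (¬((¬p ⊗ r) ⊗ (q → r)) → r)) = min(1, 1 − 0.59 + 1.00) = min(1, 1.41) = 1.00

1.00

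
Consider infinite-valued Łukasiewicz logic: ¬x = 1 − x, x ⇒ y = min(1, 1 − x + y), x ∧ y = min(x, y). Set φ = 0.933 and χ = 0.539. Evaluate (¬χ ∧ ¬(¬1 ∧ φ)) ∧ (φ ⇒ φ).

¬χ = 1 − 0.539 = 0.461
¬1 = 1 − 1.000 = 0.000
¬1 ∧ φ = min(0.000, 0.933) = 0.000
¬(¬1 ∧ φ) = 1 − 0.000 = 1.000
¬χ ∧ ¬(¬1 ∧ φ) = min(0.461, 1.000) = 0.461
φ ⇒ φ = min(1, 1 − 0.933 + 0.933) = min(1, 1.000) = 1.000
(¬χ ∧ ¬(¬1 ∧ φ)) ∧ (φ ⇒ φ) = min(0.461, 1.000) = 0.461

0.461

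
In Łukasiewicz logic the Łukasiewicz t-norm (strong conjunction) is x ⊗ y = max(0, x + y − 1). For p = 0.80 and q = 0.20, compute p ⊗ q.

p ⊗ q = max(0, 0.80 + 0.20 − 1) = max(0, 0.00) = 0.00
For comparison, the Gödel (minimum) t-norm min(x, y) would give 0.20.

0.00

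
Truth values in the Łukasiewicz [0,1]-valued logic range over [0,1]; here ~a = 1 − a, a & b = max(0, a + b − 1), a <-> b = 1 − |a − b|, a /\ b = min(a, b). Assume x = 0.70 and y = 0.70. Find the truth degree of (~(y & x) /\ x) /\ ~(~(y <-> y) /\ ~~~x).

y & x = max(0, 0.70 + 0.70 − 1) = max(0, 0.40) = 0.40
~(y & x) = 1 − 0.40 = 0.60
~(y & x) /\ x = min(0.60, 0.70) = 0.60
y <-> y = 1 − |0.70 − 0.70| = 1 − 0.00 = 1.00
~(y <-> y) = 1 − 1.00 = 0.00
~x = 1 − 0.70 = 0.30
~~x = 1 − 0.30 = 0.70
~~~x = 1 − 0.70 = 0.30
~(y <-> y) /\ ~~~x = min(0.00, 0.30) = 0.00
~(~(y <-> y) /\ ~~~x) = 1 − 0.00 = 1.00
(~(y & x) /\ x) /\ ~(~(y <-> y) /\ ~~~x) = min(0.60, 1.00) = 0.60

0.60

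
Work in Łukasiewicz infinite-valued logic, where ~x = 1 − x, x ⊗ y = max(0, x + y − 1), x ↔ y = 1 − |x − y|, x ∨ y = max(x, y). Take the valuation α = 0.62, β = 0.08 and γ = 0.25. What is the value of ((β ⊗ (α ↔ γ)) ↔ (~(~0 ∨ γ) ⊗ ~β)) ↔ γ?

α ↔ γ = 1 − |0.62 − 0.25| = 1 − 0.37 = 0.63
β ⊗ (α ↔ γ) = max(0, 0.08 + 0.63 − 1) = max(0, -0.29) = 0.00
~0 = 1 − 0.00 = 1.00
~0 ∨ γ = max(1.00, 0.25) = 1.00
~(~0 ∨ γ) = 1 − 1.00 = 0.00
~β = 1 − 0.08 = 0.92
~(~0 ∨ γ) ⊗ ~β = max(0, 0.00 + 0.92 − 1) = max(0, -0.08) = 0.00
(β ⊗ (α ↔ γ)) ↔ (~(~0 ∨ γ) ⊗ ~β) = 1 − |0.00 − 0.00| = 1 − 0.00 = 1.00
((β ⊗ (α ↔ γ)) ↔ (~(~0 ∨ γ) ⊗ ~β)) ↔ γ = 1 − |1.00 − 0.25| = 1 − 0.75 = 0.25

0.25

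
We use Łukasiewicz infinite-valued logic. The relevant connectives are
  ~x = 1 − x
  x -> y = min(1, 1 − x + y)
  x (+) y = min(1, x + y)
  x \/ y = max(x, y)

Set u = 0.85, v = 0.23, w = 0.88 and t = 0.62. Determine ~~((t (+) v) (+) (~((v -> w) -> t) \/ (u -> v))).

t (+) v = min(1, 0.62 + 0.23) = min(1, 0.85) = 0.85
v -> w = min(1, 1 − 0.23 + 0.88) = min(1, 1.65) = 1.00
(v -> w) -> t = min(1, 1 − 1.00 + 0.62) = min(1, 0.62) = 0.62
~((v -> w) -> t) = 1 − 0.62 = 0.38
u -> v = min(1, 1 − 0.85 + 0.23) = min(1, 0.38) = 0.38
~((v -> w) -> t) \/ (u -> v) = max(0.38, 0.38) = 0.38
(t (+) v) (+) (~((v -> w) -> t) \/ (u -> v)) = min(1, 0.85 + 0.38) = min(1, 1.23) = 1.00
~((t (+) v) (+) (~((v -> w) -> t) \/ (u -> v))) = 1 − 1.00 = 0.00
~~((t (+) v) (+) (~((v -> w) -> t) \/ (u -> v))) = 1 − 0.00 = 1.00

1.00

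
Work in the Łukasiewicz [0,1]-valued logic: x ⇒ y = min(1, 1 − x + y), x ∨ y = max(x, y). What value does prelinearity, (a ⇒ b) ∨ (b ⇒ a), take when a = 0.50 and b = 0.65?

1.00

a ⇒ b = min(1, 1 − 0.50 + 0.65) = min(1, 1.15) = 1.00
b ⇒ a = min(1, 1 − 0.65 + 0.50) = min(1, 0.85) = 0.85
(a ⇒ b) ∨ (b ⇒ a) = max(1.00, 0.85) = 1.00
(As expected: a Ł∞-tautology — holds in every MV-chain.)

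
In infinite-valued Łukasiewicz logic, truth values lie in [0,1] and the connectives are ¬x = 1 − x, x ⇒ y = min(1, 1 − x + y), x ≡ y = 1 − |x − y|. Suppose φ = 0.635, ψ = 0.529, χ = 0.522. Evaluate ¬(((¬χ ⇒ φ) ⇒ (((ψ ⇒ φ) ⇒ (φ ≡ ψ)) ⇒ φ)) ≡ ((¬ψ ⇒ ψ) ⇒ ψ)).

0.212

¬χ = 1 − 0.522 = 0.478
¬χ ⇒ φ = min(1, 1 − 0.478 + 0.635) = min(1, 1.157) = 1.000
ψ ⇒ φ = min(1, 1 − 0.529 + 0.635) = min(1, 1.106) = 1.000
φ ≡ ψ = 1 − |0.635 − 0.529| = 1 − 0.106 = 0.894
(ψ ⇒ φ) ⇒ (φ ≡ ψ) = min(1, 1 − 1.000 + 0.894) = min(1, 0.894) = 0.894
((ψ ⇒ φ) ⇒ (φ ≡ ψ)) ⇒ φ = min(1, 1 − 0.894 + 0.635) = min(1, 0.741) = 0.741
(¬χ ⇒ φ) ⇒ (((ψ ⇒ φ) ⇒ (φ ≡ ψ)) ⇒ φ) = min(1, 1 − 1.000 + 0.741) = min(1, 0.741) = 0.741
¬ψ = 1 − 0.529 = 0.471
¬ψ ⇒ ψ = min(1, 1 − 0.471 + 0.529) = min(1, 1.058) = 1.000
(¬ψ ⇒ ψ) ⇒ ψ = min(1, 1 − 1.000 + 0.529) = min(1, 0.529) = 0.529
((¬χ ⇒ φ) ⇒ (((ψ ⇒ φ) ⇒ (φ ≡ ψ)) ⇒ φ)) ≡ ((¬ψ ⇒ ψ) ⇒ ψ) = 1 − |0.741 − 0.529| = 1 − 0.212 = 0.788
¬(((¬χ ⇒ φ) ⇒ (((ψ ⇒ φ) ⇒ (φ ≡ ψ)) ⇒ φ)) ≡ ((¬ψ ⇒ ψ) ⇒ ψ)) = 1 − 0.788 = 0.212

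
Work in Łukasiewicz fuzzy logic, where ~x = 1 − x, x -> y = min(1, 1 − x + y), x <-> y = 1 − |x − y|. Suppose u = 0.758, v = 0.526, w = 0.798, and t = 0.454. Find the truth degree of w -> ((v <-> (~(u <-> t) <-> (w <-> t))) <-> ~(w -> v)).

0.596

u <-> t = 1 − |0.758 − 0.454| = 1 − 0.304 = 0.696
~(u <-> t) = 1 − 0.696 = 0.304
w <-> t = 1 − |0.798 − 0.454| = 1 − 0.344 = 0.656
~(u <-> t) <-> (w <-> t) = 1 − |0.304 − 0.656| = 1 − 0.352 = 0.648
v <-> (~(u <-> t) <-> (w <-> t)) = 1 − |0.526 − 0.648| = 1 − 0.122 = 0.878
w -> v = min(1, 1 − 0.798 + 0.526) = min(1, 0.728) = 0.728
~(w -> v) = 1 − 0.728 = 0.272
(v <-> (~(u <-> t) <-> (w <-> t))) <-> ~(w -> v) = 1 − |0.878 − 0.272| = 1 − 0.606 = 0.394
w -> ((v <-> (~(u <-> t) <-> (w <-> t))) <-> ~(w -> v)) = min(1, 1 − 0.798 + 0.394) = min(1, 0.596) = 0.596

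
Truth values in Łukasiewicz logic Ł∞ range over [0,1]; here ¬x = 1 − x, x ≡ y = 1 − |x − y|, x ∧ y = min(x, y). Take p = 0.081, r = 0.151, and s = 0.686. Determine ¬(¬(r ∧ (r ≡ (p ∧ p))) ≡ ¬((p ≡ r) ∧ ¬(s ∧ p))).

p ∧ p = min(0.081, 0.081) = 0.081
r ≡ (p ∧ p) = 1 − |0.151 − 0.081| = 1 − 0.070 = 0.930
r ∧ (r ≡ (p ∧ p)) = min(0.151, 0.930) = 0.151
¬(r ∧ (r ≡ (p ∧ p))) = 1 − 0.151 = 0.849
p ≡ r = 1 − |0.081 − 0.151| = 1 − 0.070 = 0.930
s ∧ p = min(0.686, 0.081) = 0.081
¬(s ∧ p) = 1 − 0.081 = 0.919
(p ≡ r) ∧ ¬(s ∧ p) = min(0.930, 0.919) = 0.919
¬((p ≡ r) ∧ ¬(s ∧ p)) = 1 − 0.919 = 0.081
¬(r ∧ (r ≡ (p ∧ p))) ≡ ¬((p ≡ r) ∧ ¬(s ∧ p)) = 1 − |0.849 − 0.081| = 1 − 0.768 = 0.232
¬(¬(r ∧ (r ≡ (p ∧ p))) ≡ ¬((p ≡ r) ∧ ¬(s ∧ p))) = 1 − 0.232 = 0.768

0.768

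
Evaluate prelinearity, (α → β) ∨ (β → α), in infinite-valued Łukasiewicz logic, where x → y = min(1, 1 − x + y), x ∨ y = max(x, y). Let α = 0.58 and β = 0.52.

α → β = min(1, 1 − 0.58 + 0.52) = min(1, 0.94) = 0.94
β → α = min(1, 1 − 0.52 + 0.58) = min(1, 1.06) = 1.00
(α → β) ∨ (β → α) = max(0.94, 1.00) = 1.00
(As expected: a Ł∞-tautology — holds in every MV-chain.)

1.00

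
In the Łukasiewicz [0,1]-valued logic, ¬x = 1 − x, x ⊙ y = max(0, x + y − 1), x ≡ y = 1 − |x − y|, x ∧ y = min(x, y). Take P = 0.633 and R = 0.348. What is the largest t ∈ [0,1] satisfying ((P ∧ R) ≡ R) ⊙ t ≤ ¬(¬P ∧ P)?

P ∧ R = min(0.633, 0.348) = 0.348
(P ∧ R) ≡ R = 1 − |0.348 − 0.348| = 1 − 0.000 = 1.000
So the left factor is (P ∧ R) ≡ R = 1.000.
¬P = 1 − 0.633 = 0.367
¬P ∧ P = min(0.367, 0.633) = 0.367
¬(¬P ∧ P) = 1 − 0.367 = 0.633
So the right-hand bound is ¬(¬P ∧ P) = 0.633.
The residuum of the Łukasiewicz t-norm gives the supremum: min(1, 1 − 1.000 + 0.633).
1 − 1.000 + 0.633 = 0.633, so t = min(1, 0.633) = 0.633.
Check: 1.000 ⊙ 0.633 = max(0, 0.633) = 0.633 ≤ 0.633.

0.633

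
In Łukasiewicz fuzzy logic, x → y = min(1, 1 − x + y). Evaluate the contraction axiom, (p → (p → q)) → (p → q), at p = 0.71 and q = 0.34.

0.71

p → q = min(1, 1 − 0.71 + 0.34) = min(1, 0.63) = 0.63
p → (p → q) = min(1, 1 − 0.71 + 0.63) = min(1, 0.92) = 0.92
(p → (p → q)) → (p → q) = min(1, 1 − 0.92 + 0.63) = min(1, 0.71) = 0.71
(The value 0.71 < 1 shows this instance is not satisfied; fails in Ł∞ (the t-norm is not idempotent).)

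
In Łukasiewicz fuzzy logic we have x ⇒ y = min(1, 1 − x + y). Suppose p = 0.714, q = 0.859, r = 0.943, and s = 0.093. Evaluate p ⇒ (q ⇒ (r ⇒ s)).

0.577

r ⇒ s = min(1, 1 − 0.943 + 0.093) = min(1, 0.150) = 0.150
q ⇒ (r ⇒ s) = min(1, 1 − 0.859 + 0.150) = min(1, 0.291) = 0.291
p ⇒ (q ⇒ (r ⇒ s)) = min(1, 1 − 0.714 + 0.291) = min(1, 0.577) = 0.577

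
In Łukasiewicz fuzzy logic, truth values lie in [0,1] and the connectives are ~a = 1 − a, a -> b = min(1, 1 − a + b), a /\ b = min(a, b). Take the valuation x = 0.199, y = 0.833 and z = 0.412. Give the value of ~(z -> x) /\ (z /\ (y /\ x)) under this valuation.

0.199

z -> x = min(1, 1 − 0.412 + 0.199) = min(1, 0.787) = 0.787
~(z -> x) = 1 − 0.787 = 0.213
y /\ x = min(0.833, 0.199) = 0.199
z /\ (y /\ x) = min(0.412, 0.199) = 0.199
~(z -> x) /\ (z /\ (y /\ x)) = min(0.213, 0.199) = 0.199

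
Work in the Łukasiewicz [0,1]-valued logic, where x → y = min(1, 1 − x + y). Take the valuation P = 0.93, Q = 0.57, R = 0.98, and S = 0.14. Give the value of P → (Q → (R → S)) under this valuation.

0.66

R → S = min(1, 1 − 0.98 + 0.14) = min(1, 0.16) = 0.16
Q → (R → S) = min(1, 1 − 0.57 + 0.16) = min(1, 0.59) = 0.59
P → (Q → (R → S)) = min(1, 1 − 0.93 + 0.59) = min(1, 0.66) = 0.66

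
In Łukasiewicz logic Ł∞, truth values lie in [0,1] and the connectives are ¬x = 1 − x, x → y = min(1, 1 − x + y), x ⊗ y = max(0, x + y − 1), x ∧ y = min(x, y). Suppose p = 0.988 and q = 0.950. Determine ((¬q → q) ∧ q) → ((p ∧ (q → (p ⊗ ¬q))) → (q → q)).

1.000

¬q = 1 − 0.950 = 0.050
¬q → q = min(1, 1 − 0.050 + 0.950) = min(1, 1.900) = 1.000
(¬q → q) ∧ q = min(1.000, 0.950) = 0.950
p ⊗ ¬q = max(0, 0.988 + 0.050 − 1) = max(0, 0.038) = 0.038
q → (p ⊗ ¬q) = min(1, 1 − 0.950 + 0.038) = min(1, 0.088) = 0.088
p ∧ (q → (p ⊗ ¬q)) = min(0.988, 0.088) = 0.088
q → q = min(1, 1 − 0.950 + 0.950) = min(1, 1.000) = 1.000
(p ∧ (q → (p ⊗ ¬q))) → (q → q) = min(1, 1 − 0.088 + 1.000) = min(1, 1.912) = 1.000
((¬q → q) ∧ q) → ((p ∧ (q → (p ⊗ ¬q))) → (q → q)) = min(1, 1 − 0.950 + 1.000) = min(1, 1.050) = 1.000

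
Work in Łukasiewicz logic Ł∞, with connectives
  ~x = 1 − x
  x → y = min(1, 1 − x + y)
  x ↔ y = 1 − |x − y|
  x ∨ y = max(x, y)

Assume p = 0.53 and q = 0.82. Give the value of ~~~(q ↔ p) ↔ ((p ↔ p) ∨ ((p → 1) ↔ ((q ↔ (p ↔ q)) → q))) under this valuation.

q ↔ p = 1 − |0.82 − 0.53| = 1 − 0.29 = 0.71
~(q ↔ p) = 1 − 0.71 = 0.29
~~(q ↔ p) = 1 − 0.29 = 0.71
~~~(q ↔ p) = 1 − 0.71 = 0.29
p ↔ p = 1 − |0.53 − 0.53| = 1 − 0.00 = 1.00
p → 1 = min(1, 1 − 0.53 + 1.00) = min(1, 1.47) = 1.00
p ↔ q = 1 − |0.53 − 0.82| = 1 − 0.29 = 0.71
q ↔ (p ↔ q) = 1 − |0.82 − 0.71| = 1 − 0.11 = 0.89
(q ↔ (p ↔ q)) → q = min(1, 1 − 0.89 + 0.82) = min(1, 0.93) = 0.93
(p → 1) ↔ ((q ↔ (p ↔ q)) → q) = 1 − |1.00 − 0.93| = 1 − 0.07 = 0.93
(p ↔ p) ∨ ((p → 1) ↔ ((q ↔ (p ↔ q)) → q)) = max(1.00, 0.93) = 1.00
~~~(q ↔ p) ↔ ((p ↔ p) ∨ ((p → 1) ↔ ((q ↔ (p ↔ q)) → q))) = 1 − |0.29 − 1.00| = 1 − 0.71 = 0.29

0.29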